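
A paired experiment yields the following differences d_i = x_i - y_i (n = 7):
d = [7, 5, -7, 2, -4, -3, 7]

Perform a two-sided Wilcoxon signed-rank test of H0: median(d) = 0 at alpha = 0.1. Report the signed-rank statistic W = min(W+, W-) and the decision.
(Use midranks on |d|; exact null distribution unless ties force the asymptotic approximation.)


Step 1: Drop any zero differences (none here) and take |d_i|.
|d| = [7, 5, 7, 2, 4, 3, 7]
Step 2: Midrank |d_i| (ties get averaged ranks).
ranks: |7|->6, |5|->4, |7|->6, |2|->1, |4|->3, |3|->2, |7|->6
Step 3: Attach original signs; sum ranks with positive sign and with negative sign.
W+ = 6 + 4 + 1 + 6 = 17
W- = 6 + 3 + 2 = 11
(Check: W+ + W- = 28 should equal n(n+1)/2 = 28.)
Step 4: Test statistic W = min(W+, W-) = 11.
Step 5: Ties in |d|, so use the tie-corrected normal approximation.
        E[W] = n(n+1)/4 = 7*8/4 = 14.
        Tie groups: |d|=7 (t=3); sum(t^3 - t) = 24.
        Var[W] = n(n+1)(2n+1)/24 - sum(t^3-t)/48 = 840/24 - 24/48 = 34.5.
        z = (W - E[W]) / sqrt(Var[W]) = (11 - 14) / 5.8737 = -0.5108.
        Two-sided p = 2*Phi(z) = 0.609523.
Step 6: alpha = 0.1. fail to reject H0.

W+ = 17, W- = 11, W = min = 11, p = 0.609523, fail to reject H0.


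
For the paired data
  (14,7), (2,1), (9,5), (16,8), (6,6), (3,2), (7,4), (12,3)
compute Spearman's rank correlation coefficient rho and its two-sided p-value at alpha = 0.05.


Step 1: Rank x and y separately (midranks; no ties here).
rank(x): 14->7, 2->1, 9->5, 16->8, 6->3, 3->2, 7->4, 12->6
rank(y): 7->7, 1->1, 5->5, 8->8, 6->6, 2->2, 4->4, 3->3
Step 2: d_i = R_x(i) - R_y(i); compute d_i^2.
  (7-7)^2=0, (1-1)^2=0, (5-5)^2=0, (8-8)^2=0, (3-6)^2=9, (2-2)^2=0, (4-4)^2=0, (6-3)^2=9
sum(d^2) = 18.
Step 3: rho = 1 - 6*18 / (8*(8^2 - 1)) = 1 - 108/504 = 0.785714.
Step 4: Under H0, t = rho * sqrt((n-2)/(1-rho^2)) = 3.1113 ~ t(6).
Step 5: Two-sided p-value from the t-distribution with 6 df = 0.020815.
Step 6: alpha = 0.05. reject H0.

rho = 0.7857, p = 0.020815, reject H0 at alpha = 0.05.


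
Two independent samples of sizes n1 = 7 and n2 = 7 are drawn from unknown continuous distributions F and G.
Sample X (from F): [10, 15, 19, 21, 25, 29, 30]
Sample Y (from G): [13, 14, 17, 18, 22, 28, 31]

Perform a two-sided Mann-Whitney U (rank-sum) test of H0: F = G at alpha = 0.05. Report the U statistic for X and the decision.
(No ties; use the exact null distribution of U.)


Step 1: Combine and sort all 14 observations; assign midranks.
sorted (value, group): (10,X), (13,Y), (14,Y), (15,X), (17,Y), (18,Y), (19,X), (21,X), (22,Y), (25,X), (28,Y), (29,X), (30,X), (31,Y)
ranks: 10->1, 13->2, 14->3, 15->4, 17->5, 18->6, 19->7, 21->8, 22->9, 25->10, 28->11, 29->12, 30->13, 31->14
Step 2: Rank sum for X: R1 = 1 + 4 + 7 + 8 + 10 + 12 + 13 = 55.
Step 3: U_X = R1 - n1(n1+1)/2 = 55 - 7*8/2 = 55 - 28 = 27.
       U_Y = n1*n2 - U_X = 49 - 27 = 22.
Step 4: No ties, so the exact null distribution of U (based on enumerating the C(14,7) = 3432 equally likely rank assignments) gives the two-sided p-value.
Step 5: p-value = 0.804779; compare to alpha = 0.05. fail to reject H0.

U_X = 27, p = 0.804779, fail to reject H0 at alpha = 0.05.


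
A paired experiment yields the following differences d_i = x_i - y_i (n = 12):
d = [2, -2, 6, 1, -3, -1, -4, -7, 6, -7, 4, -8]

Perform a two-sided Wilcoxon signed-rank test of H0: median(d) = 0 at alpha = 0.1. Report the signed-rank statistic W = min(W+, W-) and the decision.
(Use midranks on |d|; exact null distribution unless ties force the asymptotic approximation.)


Step 1: Drop any zero differences (none here) and take |d_i|.
|d| = [2, 2, 6, 1, 3, 1, 4, 7, 6, 7, 4, 8]
Step 2: Midrank |d_i| (ties get averaged ranks).
ranks: |2|->3.5, |2|->3.5, |6|->8.5, |1|->1.5, |3|->5, |1|->1.5, |4|->6.5, |7|->10.5, |6|->8.5, |7|->10.5, |4|->6.5, |8|->12
Step 3: Attach original signs; sum ranks with positive sign and with negative sign.
W+ = 3.5 + 8.5 + 1.5 + 8.5 + 6.5 = 28.5
W- = 3.5 + 5 + 1.5 + 6.5 + 10.5 + 10.5 + 12 = 49.5
(Check: W+ + W- = 78 should equal n(n+1)/2 = 78.)
Step 4: Test statistic W = min(W+, W-) = 28.5.
Step 5: Ties in |d|, so use the tie-corrected normal approximation.
        E[W] = n(n+1)/4 = 12*13/4 = 39.
        Tie groups: |d|=1 (t=2), |d|=2 (t=2), |d|=4 (t=2), |d|=6 (t=2), |d|=7 (t=2); sum(t^3 - t) = 30.
        Var[W] = n(n+1)(2n+1)/24 - sum(t^3-t)/48 = 3900/24 - 30/48 = 161.875.
        z = (W - E[W]) / sqrt(Var[W]) = (28.5 - 39) / 12.7230 = -0.8253.
        Two-sided p = 2*Phi(z) = 0.409215.
Step 6: alpha = 0.1. fail to reject H0.

W+ = 28.5, W- = 49.5, W = min = 28.5, p = 0.409215, fail to reject H0.


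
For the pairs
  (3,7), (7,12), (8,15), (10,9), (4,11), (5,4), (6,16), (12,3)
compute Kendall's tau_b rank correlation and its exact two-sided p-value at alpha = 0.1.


Step 1: Enumerate the 28 unordered pairs (i,j) with i<j and classify each by sign(x_j-x_i) * sign(y_j-y_i).
  (1,2):dx=+4,dy=+5->C; (1,3):dx=+5,dy=+8->C; (1,4):dx=+7,dy=+2->C; (1,5):dx=+1,dy=+4->C
  (1,6):dx=+2,dy=-3->D; (1,7):dx=+3,dy=+9->C; (1,8):dx=+9,dy=-4->D; (2,3):dx=+1,dy=+3->C
  (2,4):dx=+3,dy=-3->D; (2,5):dx=-3,dy=-1->C; (2,6):dx=-2,dy=-8->C; (2,7):dx=-1,dy=+4->D
  (2,8):dx=+5,dy=-9->D; (3,4):dx=+2,dy=-6->D; (3,5):dx=-4,dy=-4->C; (3,6):dx=-3,dy=-11->C
  (3,7):dx=-2,dy=+1->D; (3,8):dx=+4,dy=-12->D; (4,5):dx=-6,dy=+2->D; (4,6):dx=-5,dy=-5->C
  (4,7):dx=-4,dy=+7->D; (4,8):dx=+2,dy=-6->D; (5,6):dx=+1,dy=-7->D; (5,7):dx=+2,dy=+5->C
  (5,8):dx=+8,dy=-8->D; (6,7):dx=+1,dy=+12->C; (6,8):dx=+7,dy=-1->D; (7,8):dx=+6,dy=-13->D
Step 2: C = 13, D = 15, total pairs = 28.
Step 3: tau = (C - D)/(n(n-1)/2) = (13 - 15)/28 = -0.071429.
Step 4: Exact two-sided p-value (enumerate n! = 40320 permutations of y under H0): p = 0.904861.
Step 5: alpha = 0.1. fail to reject H0.

tau_b = -0.0714 (C=13, D=15), p = 0.904861, fail to reject H0.


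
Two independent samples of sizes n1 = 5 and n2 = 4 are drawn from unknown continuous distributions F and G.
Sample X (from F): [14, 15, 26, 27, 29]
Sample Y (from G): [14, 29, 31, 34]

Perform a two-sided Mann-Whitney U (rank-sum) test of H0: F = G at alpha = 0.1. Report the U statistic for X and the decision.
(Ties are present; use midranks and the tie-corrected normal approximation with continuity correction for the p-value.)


Step 1: Combine and sort all 9 observations; assign midranks.
sorted (value, group): (14,X), (14,Y), (15,X), (26,X), (27,X), (29,X), (29,Y), (31,Y), (34,Y)
ranks: 14->1.5, 14->1.5, 15->3, 26->4, 27->5, 29->6.5, 29->6.5, 31->8, 34->9
Step 2: Rank sum for X: R1 = 1.5 + 3 + 4 + 5 + 6.5 = 20.
Step 3: U_X = R1 - n1(n1+1)/2 = 20 - 5*6/2 = 20 - 15 = 5.
       U_Y = n1*n2 - U_X = 20 - 5 = 15.
Step 4: Ties are present, so use the tie-corrected normal approximation (with continuity correction) for the p-value.
Step 5: p-value = 0.266322; compare to alpha = 0.1. fail to reject H0.

U_X = 5, p = 0.266322, fail to reject H0 at alpha = 0.1.


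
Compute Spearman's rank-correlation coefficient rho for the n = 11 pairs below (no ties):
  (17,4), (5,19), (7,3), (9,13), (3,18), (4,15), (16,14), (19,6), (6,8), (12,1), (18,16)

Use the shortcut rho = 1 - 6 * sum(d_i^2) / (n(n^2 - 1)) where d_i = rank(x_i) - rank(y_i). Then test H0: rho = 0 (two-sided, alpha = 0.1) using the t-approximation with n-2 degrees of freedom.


Step 1: Rank x and y separately (midranks; no ties here).
rank(x): 17->9, 5->3, 7->5, 9->6, 3->1, 4->2, 16->8, 19->11, 6->4, 12->7, 18->10
rank(y): 4->3, 19->11, 3->2, 13->6, 18->10, 15->8, 14->7, 6->4, 8->5, 1->1, 16->9
Step 2: d_i = R_x(i) - R_y(i); compute d_i^2.
  (9-3)^2=36, (3-11)^2=64, (5-2)^2=9, (6-6)^2=0, (1-10)^2=81, (2-8)^2=36, (8-7)^2=1, (11-4)^2=49, (4-5)^2=1, (7-1)^2=36, (10-9)^2=1
sum(d^2) = 314.
Step 3: rho = 1 - 6*314 / (11*(11^2 - 1)) = 1 - 1884/1320 = -0.427273.
Step 4: Under H0, t = rho * sqrt((n-2)/(1-rho^2)) = -1.4177 ~ t(9).
Step 5: Two-sided p-value from the t-distribution with 9 df = 0.189944.
Step 6: alpha = 0.1. fail to reject H0.

rho = -0.4273, p = 0.189944, fail to reject H0 at alpha = 0.1.


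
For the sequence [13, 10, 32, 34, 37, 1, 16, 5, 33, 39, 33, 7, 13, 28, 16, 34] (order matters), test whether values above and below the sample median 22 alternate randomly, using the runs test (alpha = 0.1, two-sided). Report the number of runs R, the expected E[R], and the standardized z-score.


Step 1: Compute median = 22; label A = above, B = below.
Labels in order: BBAAABBBAAABBABA  (n_A = 8, n_B = 8)
Step 2: Count runs R = 8.
Step 3: Under H0 (random ordering), E[R] = 2*n_A*n_B/(n_A+n_B) + 1 = 2*8*8/16 + 1 = 9.0000.
        Var[R] = 2*n_A*n_B*(2*n_A*n_B - n_A - n_B) / ((n_A+n_B)^2 * (n_A+n_B-1)) = 14336/3840 = 3.7333.
        SD[R] = 1.9322.
Step 4: Continuity-corrected z = (R + 0.5 - E[R]) / SD[R] = (8 + 0.5 - 9.0000) / 1.9322 = -0.2588.
Step 5: Two-sided p-value via normal approximation = 2*(1 - Phi(|z|)) = 0.795809.
Step 6: alpha = 0.1. fail to reject H0.

R = 8, z = -0.2588, p = 0.795809, fail to reject H0.


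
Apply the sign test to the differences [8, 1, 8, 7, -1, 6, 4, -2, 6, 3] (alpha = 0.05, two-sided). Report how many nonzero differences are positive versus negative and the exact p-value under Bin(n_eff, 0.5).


Step 1: Discard zero differences. Original n = 10; n_eff = number of nonzero differences = 10.
Nonzero differences (with sign): +8, +1, +8, +7, -1, +6, +4, -2, +6, +3
Step 2: Count signs: positive = 8, negative = 2.
Step 3: Under H0: P(positive) = 0.5, so the number of positives S ~ Bin(10, 0.5).
Step 4: Two-sided exact p-value = sum of Bin(10,0.5) probabilities at or below the observed probability = 0.109375.
Step 5: alpha = 0.05. fail to reject H0.

n_eff = 10, pos = 8, neg = 2, p = 0.109375, fail to reject H0.


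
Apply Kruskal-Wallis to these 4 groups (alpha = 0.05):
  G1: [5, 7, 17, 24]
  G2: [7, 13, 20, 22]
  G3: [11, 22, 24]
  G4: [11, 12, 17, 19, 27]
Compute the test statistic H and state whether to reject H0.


Step 1: Combine all N = 16 observations and assign midranks.
sorted (value, group, rank): (5,G1,1), (7,G1,2.5), (7,G2,2.5), (11,G3,4.5), (11,G4,4.5), (12,G4,6), (13,G2,7), (17,G1,8.5), (17,G4,8.5), (19,G4,10), (20,G2,11), (22,G2,12.5), (22,G3,12.5), (24,G1,14.5), (24,G3,14.5), (27,G4,16)
Step 2: Sum ranks within each group.
R_1 = 26.5 (n_1 = 4)
R_2 = 33 (n_2 = 4)
R_3 = 31.5 (n_3 = 3)
R_4 = 45 (n_4 = 5)
Step 3: H = 12/(N(N+1)) * sum(R_i^2/n_i) - 3(N+1)
     = 12/(16*17) * (26.5^2/4 + 33^2/4 + 31.5^2/3 + 45^2/5) - 3*17
     = 0.044118 * 1183.56 - 51
     = 1.215993.
Step 4: Ties present; correction factor C = 1 - 30/(16^3 - 16) = 0.992647. Corrected H = 1.215993 / 0.992647 = 1.225000.
Step 5: Under H0, H ~ chi^2(3); p-value = 0.747015.
Step 6: alpha = 0.05. fail to reject H0.

H = 1.2250, df = 3, p = 0.747015, fail to reject H0.


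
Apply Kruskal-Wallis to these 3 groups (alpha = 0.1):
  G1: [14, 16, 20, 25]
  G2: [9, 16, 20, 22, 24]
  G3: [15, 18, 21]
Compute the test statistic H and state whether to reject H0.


Step 1: Combine all N = 12 observations and assign midranks.
sorted (value, group, rank): (9,G2,1), (14,G1,2), (15,G3,3), (16,G1,4.5), (16,G2,4.5), (18,G3,6), (20,G1,7.5), (20,G2,7.5), (21,G3,9), (22,G2,10), (24,G2,11), (25,G1,12)
Step 2: Sum ranks within each group.
R_1 = 26 (n_1 = 4)
R_2 = 34 (n_2 = 5)
R_3 = 18 (n_3 = 3)
Step 3: H = 12/(N(N+1)) * sum(R_i^2/n_i) - 3(N+1)
     = 12/(12*13) * (26^2/4 + 34^2/5 + 18^2/3) - 3*13
     = 0.076923 * 508.2 - 39
     = 0.092308.
Step 4: Ties present; correction factor C = 1 - 12/(12^3 - 12) = 0.993007. Corrected H = 0.092308 / 0.993007 = 0.092958.
Step 5: Under H0, H ~ chi^2(2); p-value = 0.954585.
Step 6: alpha = 0.1. fail to reject H0.

H = 0.0930, df = 2, p = 0.954585, fail to reject H0.


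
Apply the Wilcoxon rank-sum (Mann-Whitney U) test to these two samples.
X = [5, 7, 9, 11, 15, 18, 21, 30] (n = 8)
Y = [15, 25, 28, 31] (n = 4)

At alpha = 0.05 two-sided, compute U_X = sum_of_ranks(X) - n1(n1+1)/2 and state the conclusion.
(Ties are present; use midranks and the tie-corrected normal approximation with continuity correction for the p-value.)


Step 1: Combine and sort all 12 observations; assign midranks.
sorted (value, group): (5,X), (7,X), (9,X), (11,X), (15,X), (15,Y), (18,X), (21,X), (25,Y), (28,Y), (30,X), (31,Y)
ranks: 5->1, 7->2, 9->3, 11->4, 15->5.5, 15->5.5, 18->7, 21->8, 25->9, 28->10, 30->11, 31->12
Step 2: Rank sum for X: R1 = 1 + 2 + 3 + 4 + 5.5 + 7 + 8 + 11 = 41.5.
Step 3: U_X = R1 - n1(n1+1)/2 = 41.5 - 8*9/2 = 41.5 - 36 = 5.5.
       U_Y = n1*n2 - U_X = 32 - 5.5 = 26.5.
Step 4: Ties are present, so use the tie-corrected normal approximation (with continuity correction) for the p-value.
Step 5: p-value = 0.088869; compare to alpha = 0.05. fail to reject H0.

U_X = 5.5, p = 0.088869, fail to reject H0 at alpha = 0.05.


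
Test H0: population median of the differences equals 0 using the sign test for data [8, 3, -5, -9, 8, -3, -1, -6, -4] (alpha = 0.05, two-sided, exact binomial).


Step 1: Discard zero differences. Original n = 9; n_eff = number of nonzero differences = 9.
Nonzero differences (with sign): +8, +3, -5, -9, +8, -3, -1, -6, -4
Step 2: Count signs: positive = 3, negative = 6.
Step 3: Under H0: P(positive) = 0.5, so the number of positives S ~ Bin(9, 0.5).
Step 4: Two-sided exact p-value = sum of Bin(9,0.5) probabilities at or below the observed probability = 0.507812.
Step 5: alpha = 0.05. fail to reject H0.

n_eff = 9, pos = 3, neg = 6, p = 0.507812, fail to reject H0.


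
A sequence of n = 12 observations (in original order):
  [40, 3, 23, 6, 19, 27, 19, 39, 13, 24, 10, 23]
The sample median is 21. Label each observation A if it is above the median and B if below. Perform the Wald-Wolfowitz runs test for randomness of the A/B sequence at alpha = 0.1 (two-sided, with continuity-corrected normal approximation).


Step 1: Compute median = 21; label A = above, B = below.
Labels in order: ABABBABABABA  (n_A = 6, n_B = 6)
Step 2: Count runs R = 11.
Step 3: Under H0 (random ordering), E[R] = 2*n_A*n_B/(n_A+n_B) + 1 = 2*6*6/12 + 1 = 7.0000.
        Var[R] = 2*n_A*n_B*(2*n_A*n_B - n_A - n_B) / ((n_A+n_B)^2 * (n_A+n_B-1)) = 4320/1584 = 2.7273.
        SD[R] = 1.6514.
Step 4: Continuity-corrected z = (R - 0.5 - E[R]) / SD[R] = (11 - 0.5 - 7.0000) / 1.6514 = 2.1194.
Step 5: Two-sided p-value via normal approximation = 2*(1 - Phi(|z|)) = 0.034060.
Step 6: alpha = 0.1. reject H0.

R = 11, z = 2.1194, p = 0.034060, reject H0.


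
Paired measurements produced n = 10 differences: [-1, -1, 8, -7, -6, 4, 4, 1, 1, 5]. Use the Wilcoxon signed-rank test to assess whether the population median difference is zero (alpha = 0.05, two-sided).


Step 1: Drop any zero differences (none here) and take |d_i|.
|d| = [1, 1, 8, 7, 6, 4, 4, 1, 1, 5]
Step 2: Midrank |d_i| (ties get averaged ranks).
ranks: |1|->2.5, |1|->2.5, |8|->10, |7|->9, |6|->8, |4|->5.5, |4|->5.5, |1|->2.5, |1|->2.5, |5|->7
Step 3: Attach original signs; sum ranks with positive sign and with negative sign.
W+ = 10 + 5.5 + 5.5 + 2.5 + 2.5 + 7 = 33
W- = 2.5 + 2.5 + 9 + 8 = 22
(Check: W+ + W- = 55 should equal n(n+1)/2 = 55.)
Step 4: Test statistic W = min(W+, W-) = 22.
Step 5: Ties in |d|, so use the tie-corrected normal approximation.
        E[W] = n(n+1)/4 = 10*11/4 = 27.5.
        Tie groups: |d|=1 (t=4), |d|=4 (t=2); sum(t^3 - t) = 66.
        Var[W] = n(n+1)(2n+1)/24 - sum(t^3-t)/48 = 2310/24 - 66/48 = 94.875.
        z = (W - E[W]) / sqrt(Var[W]) = (22 - 27.5) / 9.7404 = -0.5647.
        Two-sided p = 2*Phi(z) = 0.572305.
Step 6: alpha = 0.05. fail to reject H0.

W+ = 33, W- = 22, W = min = 22, p = 0.572305, fail to reject H0.


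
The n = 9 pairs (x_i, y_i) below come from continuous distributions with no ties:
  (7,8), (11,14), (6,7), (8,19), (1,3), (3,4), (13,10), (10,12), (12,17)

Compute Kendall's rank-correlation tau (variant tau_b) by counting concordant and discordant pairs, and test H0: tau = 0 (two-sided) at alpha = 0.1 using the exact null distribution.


Step 1: Enumerate the 36 unordered pairs (i,j) with i<j and classify each by sign(x_j-x_i) * sign(y_j-y_i).
  (1,2):dx=+4,dy=+6->C; (1,3):dx=-1,dy=-1->C; (1,4):dx=+1,dy=+11->C; (1,5):dx=-6,dy=-5->C
  (1,6):dx=-4,dy=-4->C; (1,7):dx=+6,dy=+2->C; (1,8):dx=+3,dy=+4->C; (1,9):dx=+5,dy=+9->C
  (2,3):dx=-5,dy=-7->C; (2,4):dx=-3,dy=+5->D; (2,5):dx=-10,dy=-11->C; (2,6):dx=-8,dy=-10->C
  (2,7):dx=+2,dy=-4->D; (2,8):dx=-1,dy=-2->C; (2,9):dx=+1,dy=+3->C; (3,4):dx=+2,dy=+12->C
  (3,5):dx=-5,dy=-4->C; (3,6):dx=-3,dy=-3->C; (3,7):dx=+7,dy=+3->C; (3,8):dx=+4,dy=+5->C
  (3,9):dx=+6,dy=+10->C; (4,5):dx=-7,dy=-16->C; (4,6):dx=-5,dy=-15->C; (4,7):dx=+5,dy=-9->D
  (4,8):dx=+2,dy=-7->D; (4,9):dx=+4,dy=-2->D; (5,6):dx=+2,dy=+1->C; (5,7):dx=+12,dy=+7->C
  (5,8):dx=+9,dy=+9->C; (5,9):dx=+11,dy=+14->C; (6,7):dx=+10,dy=+6->C; (6,8):dx=+7,dy=+8->C
  (6,9):dx=+9,dy=+13->C; (7,8):dx=-3,dy=+2->D; (7,9):dx=-1,dy=+7->D; (8,9):dx=+2,dy=+5->C
Step 2: C = 29, D = 7, total pairs = 36.
Step 3: tau = (C - D)/(n(n-1)/2) = (29 - 7)/36 = 0.611111.
Step 4: Exact two-sided p-value (enumerate n! = 362880 permutations of y under H0): p = 0.024741.
Step 5: alpha = 0.1. reject H0.

tau_b = 0.6111 (C=29, D=7), p = 0.024741, reject H0.


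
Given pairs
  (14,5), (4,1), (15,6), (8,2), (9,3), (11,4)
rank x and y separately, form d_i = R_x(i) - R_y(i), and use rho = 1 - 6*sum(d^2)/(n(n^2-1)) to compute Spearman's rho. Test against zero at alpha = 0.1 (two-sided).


Step 1: Rank x and y separately (midranks; no ties here).
rank(x): 14->5, 4->1, 15->6, 8->2, 9->3, 11->4
rank(y): 5->5, 1->1, 6->6, 2->2, 3->3, 4->4
Step 2: d_i = R_x(i) - R_y(i); compute d_i^2.
  (5-5)^2=0, (1-1)^2=0, (6-6)^2=0, (2-2)^2=0, (3-3)^2=0, (4-4)^2=0
sum(d^2) = 0.
Step 3: rho = 1 - 6*0 / (6*(6^2 - 1)) = 1 - 0/210 = 1.000000.
Step 5: Two-sided p-value from the t-distribution with 4 df = 0.000000.
Step 6: alpha = 0.1. reject H0.

rho = 1.0000, p = 0.000000, reject H0 at alpha = 0.1.


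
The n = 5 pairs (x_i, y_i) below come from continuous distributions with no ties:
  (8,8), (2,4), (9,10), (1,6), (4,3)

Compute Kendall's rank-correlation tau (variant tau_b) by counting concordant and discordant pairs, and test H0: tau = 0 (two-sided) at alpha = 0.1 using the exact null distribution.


Step 1: Enumerate the 10 unordered pairs (i,j) with i<j and classify each by sign(x_j-x_i) * sign(y_j-y_i).
  (1,2):dx=-6,dy=-4->C; (1,3):dx=+1,dy=+2->C; (1,4):dx=-7,dy=-2->C; (1,5):dx=-4,dy=-5->C
  (2,3):dx=+7,dy=+6->C; (2,4):dx=-1,dy=+2->D; (2,5):dx=+2,dy=-1->D; (3,4):dx=-8,dy=-4->C
  (3,5):dx=-5,dy=-7->C; (4,5):dx=+3,dy=-3->D
Step 2: C = 7, D = 3, total pairs = 10.
Step 3: tau = (C - D)/(n(n-1)/2) = (7 - 3)/10 = 0.400000.
Step 4: Exact two-sided p-value (enumerate n! = 120 permutations of y under H0): p = 0.483333.
Step 5: alpha = 0.1. fail to reject H0.

tau_b = 0.4000 (C=7, D=3), p = 0.483333, fail to reject H0.


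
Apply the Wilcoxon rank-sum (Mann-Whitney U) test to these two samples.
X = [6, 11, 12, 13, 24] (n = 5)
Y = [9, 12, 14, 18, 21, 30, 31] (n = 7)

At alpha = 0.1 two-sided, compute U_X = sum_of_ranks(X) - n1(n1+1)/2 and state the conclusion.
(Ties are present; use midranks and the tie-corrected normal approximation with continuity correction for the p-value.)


Step 1: Combine and sort all 12 observations; assign midranks.
sorted (value, group): (6,X), (9,Y), (11,X), (12,X), (12,Y), (13,X), (14,Y), (18,Y), (21,Y), (24,X), (30,Y), (31,Y)
ranks: 6->1, 9->2, 11->3, 12->4.5, 12->4.5, 13->6, 14->7, 18->8, 21->9, 24->10, 30->11, 31->12
Step 2: Rank sum for X: R1 = 1 + 3 + 4.5 + 6 + 10 = 24.5.
Step 3: U_X = R1 - n1(n1+1)/2 = 24.5 - 5*6/2 = 24.5 - 15 = 9.5.
       U_Y = n1*n2 - U_X = 35 - 9.5 = 25.5.
Step 4: Ties are present, so use the tie-corrected normal approximation (with continuity correction) for the p-value.
Step 5: p-value = 0.222415; compare to alpha = 0.1. fail to reject H0.

U_X = 9.5, p = 0.222415, fail to reject H0 at alpha = 0.1.


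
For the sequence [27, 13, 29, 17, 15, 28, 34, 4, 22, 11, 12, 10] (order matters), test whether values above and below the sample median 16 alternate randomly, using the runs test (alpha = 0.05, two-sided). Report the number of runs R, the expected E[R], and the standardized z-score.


Step 1: Compute median = 16; label A = above, B = below.
Labels in order: ABAABAABABBB  (n_A = 6, n_B = 6)
Step 2: Count runs R = 8.
Step 3: Under H0 (random ordering), E[R] = 2*n_A*n_B/(n_A+n_B) + 1 = 2*6*6/12 + 1 = 7.0000.
        Var[R] = 2*n_A*n_B*(2*n_A*n_B - n_A - n_B) / ((n_A+n_B)^2 * (n_A+n_B-1)) = 4320/1584 = 2.7273.
        SD[R] = 1.6514.
Step 4: Continuity-corrected z = (R - 0.5 - E[R]) / SD[R] = (8 - 0.5 - 7.0000) / 1.6514 = 0.3028.
Step 5: Two-sided p-value via normal approximation = 2*(1 - Phi(|z|)) = 0.762069.
Step 6: alpha = 0.05. fail to reject H0.

R = 8, z = 0.3028, p = 0.762069, fail to reject H0.


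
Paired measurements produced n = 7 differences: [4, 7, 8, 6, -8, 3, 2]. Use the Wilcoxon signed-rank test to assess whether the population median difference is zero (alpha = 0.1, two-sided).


Step 1: Drop any zero differences (none here) and take |d_i|.
|d| = [4, 7, 8, 6, 8, 3, 2]
Step 2: Midrank |d_i| (ties get averaged ranks).
ranks: |4|->3, |7|->5, |8|->6.5, |6|->4, |8|->6.5, |3|->2, |2|->1
Step 3: Attach original signs; sum ranks with positive sign and with negative sign.
W+ = 3 + 5 + 6.5 + 4 + 2 + 1 = 21.5
W- = 6.5 = 6.5
(Check: W+ + W- = 28 should equal n(n+1)/2 = 28.)
Step 4: Test statistic W = min(W+, W-) = 6.5.
Step 5: Ties in |d|, so use the tie-corrected normal approximation.
        E[W] = n(n+1)/4 = 7*8/4 = 14.
        Tie groups: |d|=8 (t=2); sum(t^3 - t) = 6.
        Var[W] = n(n+1)(2n+1)/24 - sum(t^3-t)/48 = 840/24 - 6/48 = 34.875.
        z = (W - E[W]) / sqrt(Var[W]) = (6.5 - 14) / 5.9055 = -1.2700.
        Two-sided p = 2*Phi(z) = 0.204084.
Step 6: alpha = 0.1. fail to reject H0.

W+ = 21.5, W- = 6.5, W = min = 6.5, p = 0.204084, fail to reject H0.


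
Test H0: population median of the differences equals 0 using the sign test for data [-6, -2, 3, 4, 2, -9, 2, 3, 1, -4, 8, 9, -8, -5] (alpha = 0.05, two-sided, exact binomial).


Step 1: Discard zero differences. Original n = 14; n_eff = number of nonzero differences = 14.
Nonzero differences (with sign): -6, -2, +3, +4, +2, -9, +2, +3, +1, -4, +8, +9, -8, -5
Step 2: Count signs: positive = 8, negative = 6.
Step 3: Under H0: P(positive) = 0.5, so the number of positives S ~ Bin(14, 0.5).
Step 4: Two-sided exact p-value = sum of Bin(14,0.5) probabilities at or below the observed probability = 0.790527.
Step 5: alpha = 0.05. fail to reject H0.

n_eff = 14, pos = 8, neg = 6, p = 0.790527, fail to reject H0.


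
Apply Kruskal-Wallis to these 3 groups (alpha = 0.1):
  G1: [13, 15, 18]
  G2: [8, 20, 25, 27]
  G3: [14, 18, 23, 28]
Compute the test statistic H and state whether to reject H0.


Step 1: Combine all N = 11 observations and assign midranks.
sorted (value, group, rank): (8,G2,1), (13,G1,2), (14,G3,3), (15,G1,4), (18,G1,5.5), (18,G3,5.5), (20,G2,7), (23,G3,8), (25,G2,9), (27,G2,10), (28,G3,11)
Step 2: Sum ranks within each group.
R_1 = 11.5 (n_1 = 3)
R_2 = 27 (n_2 = 4)
R_3 = 27.5 (n_3 = 4)
Step 3: H = 12/(N(N+1)) * sum(R_i^2/n_i) - 3(N+1)
     = 12/(11*12) * (11.5^2/3 + 27^2/4 + 27.5^2/4) - 3*12
     = 0.090909 * 415.396 - 36
     = 1.763258.
Step 4: Ties present; correction factor C = 1 - 6/(11^3 - 11) = 0.995455. Corrected H = 1.763258 / 0.995455 = 1.771309.
Step 5: Under H0, H ~ chi^2(2); p-value = 0.412444.
Step 6: alpha = 0.1. fail to reject H0.

H = 1.7713, df = 2, p = 0.412444, fail to reject H0.


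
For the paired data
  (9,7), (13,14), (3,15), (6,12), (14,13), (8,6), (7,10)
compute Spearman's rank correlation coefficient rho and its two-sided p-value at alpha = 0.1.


Step 1: Rank x and y separately (midranks; no ties here).
rank(x): 9->5, 13->6, 3->1, 6->2, 14->7, 8->4, 7->3
rank(y): 7->2, 14->6, 15->7, 12->4, 13->5, 6->1, 10->3
Step 2: d_i = R_x(i) - R_y(i); compute d_i^2.
  (5-2)^2=9, (6-6)^2=0, (1-7)^2=36, (2-4)^2=4, (7-5)^2=4, (4-1)^2=9, (3-3)^2=0
sum(d^2) = 62.
Step 3: rho = 1 - 6*62 / (7*(7^2 - 1)) = 1 - 372/336 = -0.107143.
Step 4: Under H0, t = rho * sqrt((n-2)/(1-rho^2)) = -0.2410 ~ t(5).
Step 5: Two-sided p-value from the t-distribution with 5 df = 0.819151.
Step 6: alpha = 0.1. fail to reject H0.

rho = -0.1071, p = 0.819151, fail to reject H0 at alpha = 0.1.


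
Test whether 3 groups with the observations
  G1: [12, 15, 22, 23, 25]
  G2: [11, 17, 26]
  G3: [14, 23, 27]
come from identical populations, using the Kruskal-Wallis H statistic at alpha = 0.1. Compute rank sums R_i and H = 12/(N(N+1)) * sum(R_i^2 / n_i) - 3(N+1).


Step 1: Combine all N = 11 observations and assign midranks.
sorted (value, group, rank): (11,G2,1), (12,G1,2), (14,G3,3), (15,G1,4), (17,G2,5), (22,G1,6), (23,G1,7.5), (23,G3,7.5), (25,G1,9), (26,G2,10), (27,G3,11)
Step 2: Sum ranks within each group.
R_1 = 28.5 (n_1 = 5)
R_2 = 16 (n_2 = 3)
R_3 = 21.5 (n_3 = 3)
Step 3: H = 12/(N(N+1)) * sum(R_i^2/n_i) - 3(N+1)
     = 12/(11*12) * (28.5^2/5 + 16^2/3 + 21.5^2/3) - 3*12
     = 0.090909 * 401.867 - 36
     = 0.533333.
Step 4: Ties present; correction factor C = 1 - 6/(11^3 - 11) = 0.995455. Corrected H = 0.533333 / 0.995455 = 0.535769.
Step 5: Under H0, H ~ chi^2(2); p-value = 0.764996.
Step 6: alpha = 0.1. fail to reject H0.

H = 0.5358, df = 2, p = 0.764996, fail to reject H0.


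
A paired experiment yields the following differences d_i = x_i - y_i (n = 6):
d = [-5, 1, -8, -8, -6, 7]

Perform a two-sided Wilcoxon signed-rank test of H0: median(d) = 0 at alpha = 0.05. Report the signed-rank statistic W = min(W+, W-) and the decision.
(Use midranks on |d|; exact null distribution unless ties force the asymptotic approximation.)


Step 1: Drop any zero differences (none here) and take |d_i|.
|d| = [5, 1, 8, 8, 6, 7]
Step 2: Midrank |d_i| (ties get averaged ranks).
ranks: |5|->2, |1|->1, |8|->5.5, |8|->5.5, |6|->3, |7|->4
Step 3: Attach original signs; sum ranks with positive sign and with negative sign.
W+ = 1 + 4 = 5
W- = 2 + 5.5 + 5.5 + 3 = 16
(Check: W+ + W- = 21 should equal n(n+1)/2 = 21.)
Step 4: Test statistic W = min(W+, W-) = 5.
Step 5: Ties in |d|, so use the tie-corrected normal approximation.
        E[W] = n(n+1)/4 = 6*7/4 = 10.5.
        Tie groups: |d|=8 (t=2); sum(t^3 - t) = 6.
        Var[W] = n(n+1)(2n+1)/24 - sum(t^3-t)/48 = 546/24 - 6/48 = 22.625.
        z = (W - E[W]) / sqrt(Var[W]) = (5 - 10.5) / 4.7566 = -1.1563.
        Two-sided p = 2*Phi(z) = 0.247561.
Step 6: alpha = 0.05. fail to reject H0.

W+ = 5, W- = 16, W = min = 5, p = 0.247561, fail to reject H0.


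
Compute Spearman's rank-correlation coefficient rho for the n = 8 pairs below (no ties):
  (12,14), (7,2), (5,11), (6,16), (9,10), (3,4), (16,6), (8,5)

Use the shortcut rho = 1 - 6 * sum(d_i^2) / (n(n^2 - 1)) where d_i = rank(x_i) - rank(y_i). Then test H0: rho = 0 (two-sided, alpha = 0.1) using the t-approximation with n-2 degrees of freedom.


Step 1: Rank x and y separately (midranks; no ties here).
rank(x): 12->7, 7->4, 5->2, 6->3, 9->6, 3->1, 16->8, 8->5
rank(y): 14->7, 2->1, 11->6, 16->8, 10->5, 4->2, 6->4, 5->3
Step 2: d_i = R_x(i) - R_y(i); compute d_i^2.
  (7-7)^2=0, (4-1)^2=9, (2-6)^2=16, (3-8)^2=25, (6-5)^2=1, (1-2)^2=1, (8-4)^2=16, (5-3)^2=4
sum(d^2) = 72.
Step 3: rho = 1 - 6*72 / (8*(8^2 - 1)) = 1 - 432/504 = 0.142857.
Step 4: Under H0, t = rho * sqrt((n-2)/(1-rho^2)) = 0.3536 ~ t(6).
Step 5: Two-sided p-value from the t-distribution with 6 df = 0.735765.
Step 6: alpha = 0.1. fail to reject H0.

rho = 0.1429, p = 0.735765, fail to reject H0 at alpha = 0.1.


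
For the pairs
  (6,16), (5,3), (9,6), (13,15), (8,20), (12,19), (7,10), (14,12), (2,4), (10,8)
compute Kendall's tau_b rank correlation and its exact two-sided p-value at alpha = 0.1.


Step 1: Enumerate the 45 unordered pairs (i,j) with i<j and classify each by sign(x_j-x_i) * sign(y_j-y_i).
  (1,2):dx=-1,dy=-13->C; (1,3):dx=+3,dy=-10->D; (1,4):dx=+7,dy=-1->D; (1,5):dx=+2,dy=+4->C
  (1,6):dx=+6,dy=+3->C; (1,7):dx=+1,dy=-6->D; (1,8):dx=+8,dy=-4->D; (1,9):dx=-4,dy=-12->C
  (1,10):dx=+4,dy=-8->D; (2,3):dx=+4,dy=+3->C; (2,4):dx=+8,dy=+12->C; (2,5):dx=+3,dy=+17->C
  (2,6):dx=+7,dy=+16->C; (2,7):dx=+2,dy=+7->C; (2,8):dx=+9,dy=+9->C; (2,9):dx=-3,dy=+1->D
  (2,10):dx=+5,dy=+5->C; (3,4):dx=+4,dy=+9->C; (3,5):dx=-1,dy=+14->D; (3,6):dx=+3,dy=+13->C
  (3,7):dx=-2,dy=+4->D; (3,8):dx=+5,dy=+6->C; (3,9):dx=-7,dy=-2->C; (3,10):dx=+1,dy=+2->C
  (4,5):dx=-5,dy=+5->D; (4,6):dx=-1,dy=+4->D; (4,7):dx=-6,dy=-5->C; (4,8):dx=+1,dy=-3->D
  (4,9):dx=-11,dy=-11->C; (4,10):dx=-3,dy=-7->C; (5,6):dx=+4,dy=-1->D; (5,7):dx=-1,dy=-10->C
  (5,8):dx=+6,dy=-8->D; (5,9):dx=-6,dy=-16->C; (5,10):dx=+2,dy=-12->D; (6,7):dx=-5,dy=-9->C
  (6,8):dx=+2,dy=-7->D; (6,9):dx=-10,dy=-15->C; (6,10):dx=-2,dy=-11->C; (7,8):dx=+7,dy=+2->C
  (7,9):dx=-5,dy=-6->C; (7,10):dx=+3,dy=-2->D; (8,9):dx=-12,dy=-8->C; (8,10):dx=-4,dy=-4->C
  (9,10):dx=+8,dy=+4->C
Step 2: C = 29, D = 16, total pairs = 45.
Step 3: tau = (C - D)/(n(n-1)/2) = (29 - 16)/45 = 0.288889.
Step 4: Exact two-sided p-value (enumerate n! = 3628800 permutations of y under H0): p = 0.291248.
Step 5: alpha = 0.1. fail to reject H0.

tau_b = 0.2889 (C=29, D=16), p = 0.291248, fail to reject H0.


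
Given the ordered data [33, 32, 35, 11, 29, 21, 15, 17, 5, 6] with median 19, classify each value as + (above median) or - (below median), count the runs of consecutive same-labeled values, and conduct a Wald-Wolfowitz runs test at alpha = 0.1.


Step 1: Compute median = 19; label A = above, B = below.
Labels in order: AAABAABBBB  (n_A = 5, n_B = 5)
Step 2: Count runs R = 4.
Step 3: Under H0 (random ordering), E[R] = 2*n_A*n_B/(n_A+n_B) + 1 = 2*5*5/10 + 1 = 6.0000.
        Var[R] = 2*n_A*n_B*(2*n_A*n_B - n_A - n_B) / ((n_A+n_B)^2 * (n_A+n_B-1)) = 2000/900 = 2.2222.
        SD[R] = 1.4907.
Step 4: Continuity-corrected z = (R + 0.5 - E[R]) / SD[R] = (4 + 0.5 - 6.0000) / 1.4907 = -1.0062.
Step 5: Two-sided p-value via normal approximation = 2*(1 - Phi(|z|)) = 0.314305.
Step 6: alpha = 0.1. fail to reject H0.

R = 4, z = -1.0062, p = 0.314305, fail to reject H0.


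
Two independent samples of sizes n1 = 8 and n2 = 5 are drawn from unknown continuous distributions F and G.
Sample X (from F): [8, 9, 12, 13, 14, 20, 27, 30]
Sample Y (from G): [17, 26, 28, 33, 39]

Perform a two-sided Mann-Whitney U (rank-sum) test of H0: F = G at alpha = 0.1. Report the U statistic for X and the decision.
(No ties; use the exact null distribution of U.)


Step 1: Combine and sort all 13 observations; assign midranks.
sorted (value, group): (8,X), (9,X), (12,X), (13,X), (14,X), (17,Y), (20,X), (26,Y), (27,X), (28,Y), (30,X), (33,Y), (39,Y)
ranks: 8->1, 9->2, 12->3, 13->4, 14->5, 17->6, 20->7, 26->8, 27->9, 28->10, 30->11, 33->12, 39->13
Step 2: Rank sum for X: R1 = 1 + 2 + 3 + 4 + 5 + 7 + 9 + 11 = 42.
Step 3: U_X = R1 - n1(n1+1)/2 = 42 - 8*9/2 = 42 - 36 = 6.
       U_Y = n1*n2 - U_X = 40 - 6 = 34.
Step 4: No ties, so the exact null distribution of U (based on enumerating the C(13,8) = 1287 equally likely rank assignments) gives the two-sided p-value.
Step 5: p-value = 0.045066; compare to alpha = 0.1. reject H0.

U_X = 6, p = 0.045066, reject H0 at alpha = 0.1.


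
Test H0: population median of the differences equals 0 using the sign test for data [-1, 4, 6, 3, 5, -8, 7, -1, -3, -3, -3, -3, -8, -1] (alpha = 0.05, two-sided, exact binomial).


Step 1: Discard zero differences. Original n = 14; n_eff = number of nonzero differences = 14.
Nonzero differences (with sign): -1, +4, +6, +3, +5, -8, +7, -1, -3, -3, -3, -3, -8, -1
Step 2: Count signs: positive = 5, negative = 9.
Step 3: Under H0: P(positive) = 0.5, so the number of positives S ~ Bin(14, 0.5).
Step 4: Two-sided exact p-value = sum of Bin(14,0.5) probabilities at or below the observed probability = 0.423950.
Step 5: alpha = 0.05. fail to reject H0.

n_eff = 14, pos = 5, neg = 9, p = 0.423950, fail to reject H0.


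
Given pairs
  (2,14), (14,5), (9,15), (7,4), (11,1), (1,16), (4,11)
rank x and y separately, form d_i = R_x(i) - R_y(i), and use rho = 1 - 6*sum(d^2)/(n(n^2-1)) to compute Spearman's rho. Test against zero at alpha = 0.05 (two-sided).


Step 1: Rank x and y separately (midranks; no ties here).
rank(x): 2->2, 14->7, 9->5, 7->4, 11->6, 1->1, 4->3
rank(y): 14->5, 5->3, 15->6, 4->2, 1->1, 16->7, 11->4
Step 2: d_i = R_x(i) - R_y(i); compute d_i^2.
  (2-5)^2=9, (7-3)^2=16, (5-6)^2=1, (4-2)^2=4, (6-1)^2=25, (1-7)^2=36, (3-4)^2=1
sum(d^2) = 92.
Step 3: rho = 1 - 6*92 / (7*(7^2 - 1)) = 1 - 552/336 = -0.642857.
Step 4: Under H0, t = rho * sqrt((n-2)/(1-rho^2)) = -1.8766 ~ t(5).
Step 5: Two-sided p-value from the t-distribution with 5 df = 0.119392.
Step 6: alpha = 0.05. fail to reject H0.

rho = -0.6429, p = 0.119392, fail to reject H0 at alpha = 0.05.


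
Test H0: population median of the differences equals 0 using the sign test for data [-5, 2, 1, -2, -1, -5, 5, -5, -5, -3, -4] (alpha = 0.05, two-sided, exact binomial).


Step 1: Discard zero differences. Original n = 11; n_eff = number of nonzero differences = 11.
Nonzero differences (with sign): -5, +2, +1, -2, -1, -5, +5, -5, -5, -3, -4
Step 2: Count signs: positive = 3, negative = 8.
Step 3: Under H0: P(positive) = 0.5, so the number of positives S ~ Bin(11, 0.5).
Step 4: Two-sided exact p-value = sum of Bin(11,0.5) probabilities at or below the observed probability = 0.226562.
Step 5: alpha = 0.05. fail to reject H0.

n_eff = 11, pos = 3, neg = 8, p = 0.226562, fail to reject H0.


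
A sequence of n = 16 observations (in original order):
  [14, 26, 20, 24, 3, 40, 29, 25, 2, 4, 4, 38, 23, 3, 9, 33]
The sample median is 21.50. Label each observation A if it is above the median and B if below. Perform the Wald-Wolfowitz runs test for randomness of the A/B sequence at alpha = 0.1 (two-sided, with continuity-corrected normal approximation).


Step 1: Compute median = 21.50; label A = above, B = below.
Labels in order: BABABAAABBBAABBA  (n_A = 8, n_B = 8)
Step 2: Count runs R = 10.
Step 3: Under H0 (random ordering), E[R] = 2*n_A*n_B/(n_A+n_B) + 1 = 2*8*8/16 + 1 = 9.0000.
        Var[R] = 2*n_A*n_B*(2*n_A*n_B - n_A - n_B) / ((n_A+n_B)^2 * (n_A+n_B-1)) = 14336/3840 = 3.7333.
        SD[R] = 1.9322.
Step 4: Continuity-corrected z = (R - 0.5 - E[R]) / SD[R] = (10 - 0.5 - 9.0000) / 1.9322 = 0.2588.
Step 5: Two-sided p-value via normal approximation = 2*(1 - Phi(|z|)) = 0.795809.
Step 6: alpha = 0.1. fail to reject H0.

R = 10, z = 0.2588, p = 0.795809, fail to reject H0.


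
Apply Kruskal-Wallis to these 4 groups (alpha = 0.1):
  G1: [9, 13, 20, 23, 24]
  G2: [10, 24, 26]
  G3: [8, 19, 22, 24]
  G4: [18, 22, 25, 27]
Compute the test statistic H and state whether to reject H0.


Step 1: Combine all N = 16 observations and assign midranks.
sorted (value, group, rank): (8,G3,1), (9,G1,2), (10,G2,3), (13,G1,4), (18,G4,5), (19,G3,6), (20,G1,7), (22,G3,8.5), (22,G4,8.5), (23,G1,10), (24,G1,12), (24,G2,12), (24,G3,12), (25,G4,14), (26,G2,15), (27,G4,16)
Step 2: Sum ranks within each group.
R_1 = 35 (n_1 = 5)
R_2 = 30 (n_2 = 3)
R_3 = 27.5 (n_3 = 4)
R_4 = 43.5 (n_4 = 4)
Step 3: H = 12/(N(N+1)) * sum(R_i^2/n_i) - 3(N+1)
     = 12/(16*17) * (35^2/5 + 30^2/3 + 27.5^2/4 + 43.5^2/4) - 3*17
     = 0.044118 * 1207.12 - 51
     = 2.255515.
Step 4: Ties present; correction factor C = 1 - 30/(16^3 - 16) = 0.992647. Corrected H = 2.255515 / 0.992647 = 2.272222.
Step 5: Under H0, H ~ chi^2(3); p-value = 0.517863.
Step 6: alpha = 0.1. fail to reject H0.

H = 2.2722, df = 3, p = 0.517863, fail to reject H0.


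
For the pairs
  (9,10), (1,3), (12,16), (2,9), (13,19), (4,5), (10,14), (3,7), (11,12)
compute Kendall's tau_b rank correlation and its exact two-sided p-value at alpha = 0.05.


Step 1: Enumerate the 36 unordered pairs (i,j) with i<j and classify each by sign(x_j-x_i) * sign(y_j-y_i).
  (1,2):dx=-8,dy=-7->C; (1,3):dx=+3,dy=+6->C; (1,4):dx=-7,dy=-1->C; (1,5):dx=+4,dy=+9->C
  (1,6):dx=-5,dy=-5->C; (1,7):dx=+1,dy=+4->C; (1,8):dx=-6,dy=-3->C; (1,9):dx=+2,dy=+2->C
  (2,3):dx=+11,dy=+13->C; (2,4):dx=+1,dy=+6->C; (2,5):dx=+12,dy=+16->C; (2,6):dx=+3,dy=+2->C
  (2,7):dx=+9,dy=+11->C; (2,8):dx=+2,dy=+4->C; (2,9):dx=+10,dy=+9->C; (3,4):dx=-10,dy=-7->C
  (3,5):dx=+1,dy=+3->C; (3,6):dx=-8,dy=-11->C; (3,7):dx=-2,dy=-2->C; (3,8):dx=-9,dy=-9->C
  (3,9):dx=-1,dy=-4->C; (4,5):dx=+11,dy=+10->C; (4,6):dx=+2,dy=-4->D; (4,7):dx=+8,dy=+5->C
  (4,8):dx=+1,dy=-2->D; (4,9):dx=+9,dy=+3->C; (5,6):dx=-9,dy=-14->C; (5,7):dx=-3,dy=-5->C
  (5,8):dx=-10,dy=-12->C; (5,9):dx=-2,dy=-7->C; (6,7):dx=+6,dy=+9->C; (6,8):dx=-1,dy=+2->D
  (6,9):dx=+7,dy=+7->C; (7,8):dx=-7,dy=-7->C; (7,9):dx=+1,dy=-2->D; (8,9):dx=+8,dy=+5->C
Step 2: C = 32, D = 4, total pairs = 36.
Step 3: tau = (C - D)/(n(n-1)/2) = (32 - 4)/36 = 0.777778.
Step 4: Exact two-sided p-value (enumerate n! = 362880 permutations of y under H0): p = 0.002425.
Step 5: alpha = 0.05. reject H0.

tau_b = 0.7778 (C=32, D=4), p = 0.002425, reject H0.


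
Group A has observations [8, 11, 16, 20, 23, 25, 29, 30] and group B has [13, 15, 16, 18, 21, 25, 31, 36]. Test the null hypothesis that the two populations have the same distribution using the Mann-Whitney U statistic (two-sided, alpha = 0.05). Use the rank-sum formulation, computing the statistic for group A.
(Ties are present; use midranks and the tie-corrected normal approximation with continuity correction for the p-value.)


Step 1: Combine and sort all 16 observations; assign midranks.
sorted (value, group): (8,X), (11,X), (13,Y), (15,Y), (16,X), (16,Y), (18,Y), (20,X), (21,Y), (23,X), (25,X), (25,Y), (29,X), (30,X), (31,Y), (36,Y)
ranks: 8->1, 11->2, 13->3, 15->4, 16->5.5, 16->5.5, 18->7, 20->8, 21->9, 23->10, 25->11.5, 25->11.5, 29->13, 30->14, 31->15, 36->16
Step 2: Rank sum for X: R1 = 1 + 2 + 5.5 + 8 + 10 + 11.5 + 13 + 14 = 65.
Step 3: U_X = R1 - n1(n1+1)/2 = 65 - 8*9/2 = 65 - 36 = 29.
       U_Y = n1*n2 - U_X = 64 - 29 = 35.
Step 4: Ties are present, so use the tie-corrected normal approximation (with continuity correction) for the p-value.
Step 5: p-value = 0.792597; compare to alpha = 0.05. fail to reject H0.

U_X = 29, p = 0.792597, fail to reject H0 at alpha = 0.05.


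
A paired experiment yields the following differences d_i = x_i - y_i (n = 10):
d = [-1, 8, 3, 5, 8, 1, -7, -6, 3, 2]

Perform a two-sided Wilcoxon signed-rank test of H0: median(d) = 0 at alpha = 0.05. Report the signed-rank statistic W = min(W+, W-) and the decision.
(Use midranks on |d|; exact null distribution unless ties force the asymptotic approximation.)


Step 1: Drop any zero differences (none here) and take |d_i|.
|d| = [1, 8, 3, 5, 8, 1, 7, 6, 3, 2]
Step 2: Midrank |d_i| (ties get averaged ranks).
ranks: |1|->1.5, |8|->9.5, |3|->4.5, |5|->6, |8|->9.5, |1|->1.5, |7|->8, |6|->7, |3|->4.5, |2|->3
Step 3: Attach original signs; sum ranks with positive sign and with negative sign.
W+ = 9.5 + 4.5 + 6 + 9.5 + 1.5 + 4.5 + 3 = 38.5
W- = 1.5 + 8 + 7 = 16.5
(Check: W+ + W- = 55 should equal n(n+1)/2 = 55.)
Step 4: Test statistic W = min(W+, W-) = 16.5.
Step 5: Ties in |d|, so use the tie-corrected normal approximation.
        E[W] = n(n+1)/4 = 10*11/4 = 27.5.
        Tie groups: |d|=1 (t=2), |d|=3 (t=2), |d|=8 (t=2); sum(t^3 - t) = 18.
        Var[W] = n(n+1)(2n+1)/24 - sum(t^3-t)/48 = 2310/24 - 18/48 = 95.875.
        z = (W - E[W]) / sqrt(Var[W]) = (16.5 - 27.5) / 9.7916 = -1.1234.
        Two-sided p = 2*Phi(z) = 0.261262.
Step 6: alpha = 0.05. fail to reject H0.

W+ = 38.5, W- = 16.5, W = min = 16.5, p = 0.261262, fail to reject H0.


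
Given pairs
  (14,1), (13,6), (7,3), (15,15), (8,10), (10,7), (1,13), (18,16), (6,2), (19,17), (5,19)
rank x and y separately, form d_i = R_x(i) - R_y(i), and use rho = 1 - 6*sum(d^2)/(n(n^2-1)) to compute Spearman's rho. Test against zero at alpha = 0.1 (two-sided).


Step 1: Rank x and y separately (midranks; no ties here).
rank(x): 14->8, 13->7, 7->4, 15->9, 8->5, 10->6, 1->1, 18->10, 6->3, 19->11, 5->2
rank(y): 1->1, 6->4, 3->3, 15->8, 10->6, 7->5, 13->7, 16->9, 2->2, 17->10, 19->11
Step 2: d_i = R_x(i) - R_y(i); compute d_i^2.
  (8-1)^2=49, (7-4)^2=9, (4-3)^2=1, (9-8)^2=1, (5-6)^2=1, (6-5)^2=1, (1-7)^2=36, (10-9)^2=1, (3-2)^2=1, (11-10)^2=1, (2-11)^2=81
sum(d^2) = 182.
Step 3: rho = 1 - 6*182 / (11*(11^2 - 1)) = 1 - 1092/1320 = 0.172727.
Step 4: Under H0, t = rho * sqrt((n-2)/(1-rho^2)) = 0.5261 ~ t(9).
Step 5: Two-sided p-value from the t-distribution with 9 df = 0.611542.
Step 6: alpha = 0.1. fail to reject H0.

rho = 0.1727, p = 0.611542, fail to reject H0 at alpha = 0.1.


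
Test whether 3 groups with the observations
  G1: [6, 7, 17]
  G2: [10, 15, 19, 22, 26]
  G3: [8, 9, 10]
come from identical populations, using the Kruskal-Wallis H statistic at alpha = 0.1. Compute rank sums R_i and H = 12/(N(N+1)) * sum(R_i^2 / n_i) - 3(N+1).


Step 1: Combine all N = 11 observations and assign midranks.
sorted (value, group, rank): (6,G1,1), (7,G1,2), (8,G3,3), (9,G3,4), (10,G2,5.5), (10,G3,5.5), (15,G2,7), (17,G1,8), (19,G2,9), (22,G2,10), (26,G2,11)
Step 2: Sum ranks within each group.
R_1 = 11 (n_1 = 3)
R_2 = 42.5 (n_2 = 5)
R_3 = 12.5 (n_3 = 3)
Step 3: H = 12/(N(N+1)) * sum(R_i^2/n_i) - 3(N+1)
     = 12/(11*12) * (11^2/3 + 42.5^2/5 + 12.5^2/3) - 3*12
     = 0.090909 * 453.667 - 36
     = 5.242424.
Step 4: Ties present; correction factor C = 1 - 6/(11^3 - 11) = 0.995455. Corrected H = 5.242424 / 0.995455 = 5.266362.
Step 5: Under H0, H ~ chi^2(2); p-value = 0.071850.
Step 6: alpha = 0.1. reject H0.

H = 5.2664, df = 2, p = 0.071850, reject H0.
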